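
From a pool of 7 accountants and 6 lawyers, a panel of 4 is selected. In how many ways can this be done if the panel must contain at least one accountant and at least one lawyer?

665

With no constraint there are C(13,4) = 715 possible selections.
Selections missing a whole group: no accountants → C(6,4) = 15; no lawyers → C(7,4) = 35.
Both groups omitted at once is impossible, so 715 − 50 = 665.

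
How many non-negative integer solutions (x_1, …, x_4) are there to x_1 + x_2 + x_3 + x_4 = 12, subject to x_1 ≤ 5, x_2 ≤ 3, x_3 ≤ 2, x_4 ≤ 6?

30

By stars and bars, unrestricted non-negative solutions to x_1+…+x_4 = 12 number C(12+3,3) = 455.
Subtract solutions that violate a single cap (substitute x_i' = x_i − (cap_i+1)): x_1 ≥ 6 gives C(9,3) = 84; x_2 ≥ 4 gives C(11,3) = 165; x_3 ≥ 3 gives C(12,3) = 220; x_4 ≥ 7 gives C(8,3) = 56. Together 525.
Add back pairs where two caps are both exceeded: 10 + 20 + 0 + 56 + 4 + 10 = 100.
By inclusion–exclusion the count is 455 − 525 + 100 = 30.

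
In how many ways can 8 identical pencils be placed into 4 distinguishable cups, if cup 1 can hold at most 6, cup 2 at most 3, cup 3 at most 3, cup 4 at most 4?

72

Without the upper bounds there are C(11,3) = 165 ways to split 8 among 4 cups.
Subtract solutions that violate a single cap (substitute x_i' = x_i − (cap_i+1)): x_1 ≥ 7 gives C(4,3) = 4; x_2 ≥ 4 gives C(7,3) = 35; x_3 ≥ 4 gives C(7,3) = 35; x_4 ≥ 5 gives C(6,3) = 20. Together 94.
Add back pairs where two caps are both exceeded: 0 + 0 + 0 + 1 + 0 + 0 = 1.
By inclusion–exclusion the count is 165 − 94 + 1 = 72.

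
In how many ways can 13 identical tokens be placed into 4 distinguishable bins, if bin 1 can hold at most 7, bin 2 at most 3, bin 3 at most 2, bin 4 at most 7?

Ignoring the caps, the number of non-negative solutions to x_1+…+x_4 = 13 is C(16,3) = 560.
Subtract solutions that violate a single cap (substitute x_i' = x_i − (cap_i+1)): x_1 ≥ 8 gives C(8,3) = 56; x_2 ≥ 4 gives C(12,3) = 220; x_3 ≥ 3 gives C(13,3) = 286; x_4 ≥ 8 gives C(8,3) = 56. Together 618.
Add back pairs where two caps are both exceeded: 4 + 10 + 0 + 84 + 4 + 10 = 112.
By inclusion–exclusion the count is 560 − 618 + 112 = 54.

54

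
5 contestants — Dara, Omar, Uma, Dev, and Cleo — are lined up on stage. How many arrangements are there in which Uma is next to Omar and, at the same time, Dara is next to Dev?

24

Treat {Uma,Omar} as one block (2 orders) and {Dara,Dev} as another (2 orders).
That leaves 3 units to arrange: 2 × 2 × 3! = 4 × 6 = 24.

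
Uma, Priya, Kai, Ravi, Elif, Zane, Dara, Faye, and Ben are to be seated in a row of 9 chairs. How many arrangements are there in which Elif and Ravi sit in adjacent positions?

80640

Treat {Elif, Ravi} as a single unit. There are 8 units to order, and the pair itself can be ordered 2 ways.
That gives 2 × 8! = 2 × 40320 = 80640.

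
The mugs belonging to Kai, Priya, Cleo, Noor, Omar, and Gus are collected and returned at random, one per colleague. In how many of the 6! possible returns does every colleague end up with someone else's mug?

Let Aᵢ be the assignments in which colleague i gets their own mug. We want the size of the complement of A₁∪…∪A_6.
By inclusion–exclusion this is Σ_{j=0}^{6} (−1)^j C(6,j)·(6−j)!.
Computing: 720 − 720 + 360 − 120 + 30 − 6 + 1 = 265.

265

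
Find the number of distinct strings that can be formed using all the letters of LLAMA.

30

The 5 letters of LLAMA have repeats: A appearing twice and L appearing twice.
Dividing 5! = 120 by 2!·2! = 4 for the repeated letters gives 30.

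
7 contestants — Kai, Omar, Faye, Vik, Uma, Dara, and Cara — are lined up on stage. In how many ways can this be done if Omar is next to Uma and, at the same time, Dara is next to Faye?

480

Treat {Omar,Uma} as one block (2 orders) and {Dara,Faye} as another (2 orders).
That leaves 5 units to arrange: 2 × 2 × 5! = 4 × 120 = 480.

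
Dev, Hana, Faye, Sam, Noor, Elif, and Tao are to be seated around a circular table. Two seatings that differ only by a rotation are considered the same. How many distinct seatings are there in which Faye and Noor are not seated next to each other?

480

Without the restriction there are (6)! = 720 seatings.
Seatings with Faye beside Noor: treat them as a block with 2 internal orders, giving 2 × (5)! = 240.
Subtracting, 720 − 240 = 480.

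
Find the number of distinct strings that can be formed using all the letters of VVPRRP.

VVPRRP has 6 letters with P appearing twice, R appearing twice, and V appearing twice.
So there are 6! / (2!·2!·2!) = 90 distinguishable arrangements.

90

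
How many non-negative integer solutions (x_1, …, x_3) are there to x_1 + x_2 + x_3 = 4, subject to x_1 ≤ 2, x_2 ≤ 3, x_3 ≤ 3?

Without the upper bounds there are C(6,2) = 15 ways to split 4 among 3 variables.
Subtract solutions that violate a single cap (substitute x_i' = x_i − (cap_i+1)): x_1 ≥ 3 gives C(3,2) = 3; x_2 ≥ 4 gives C(2,2) = 1; x_3 ≥ 4 gives C(2,2) = 1. Together 5.
No two caps can be exceeded simultaneously, so the pair terms are all 0.
By inclusion–exclusion the count is 15 − 5 + 0 = 10.

10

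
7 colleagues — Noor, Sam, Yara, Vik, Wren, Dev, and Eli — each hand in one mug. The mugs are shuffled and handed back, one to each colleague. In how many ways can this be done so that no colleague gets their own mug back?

Count assignments avoiding every fixed point. For any j of the 7 colleagues fixed to their own mug, the other 7−j can be arranged in (7−j)! ways.
By inclusion–exclusion this is Σ_{j=0}^{7} (−1)^j C(7,j)·(7−j)!.
Computing: 5040 − 5040 + 2520 − 840 + 210 − 42 + 7 − 1 = 1854.

1854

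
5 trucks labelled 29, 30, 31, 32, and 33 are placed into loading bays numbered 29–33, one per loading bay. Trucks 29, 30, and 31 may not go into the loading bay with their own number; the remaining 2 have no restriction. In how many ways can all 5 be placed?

64

Let Aᵢ (for i ∈ {29, 30, 31}) be the placements that put truck i in its forbidden loading bay. Any j of these fix j positions, leaving (5−j)! ways to fill the rest, and there are C(3,j) ways to pick which j.
By inclusion–exclusion, the number of valid placements is Σ_{j=0}^{3} (−1)^j C(3,j)·(5−j)!.
Computing: 120 − 72 + 18 − 2 = 64.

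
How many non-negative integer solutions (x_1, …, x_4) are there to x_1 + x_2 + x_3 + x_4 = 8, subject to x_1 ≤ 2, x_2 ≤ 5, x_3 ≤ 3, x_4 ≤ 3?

38

By stars and bars, unrestricted non-negative solutions to x_1+…+x_4 = 8 number C(8+3,3) = 165.
Subtract solutions that violate a single cap (substitute x_i' = x_i − (cap_i+1)): x_1 ≥ 3 gives C(8,3) = 56; x_2 ≥ 6 gives C(5,3) = 10; x_3 ≥ 4 gives C(7,3) = 35; x_4 ≥ 4 gives C(7,3) = 35. Together 136.
Add back pairs where two caps are both exceeded: 0 + 4 + 4 + 0 + 0 + 1 = 9.
By inclusion–exclusion the count is 165 − 136 + 9 = 38.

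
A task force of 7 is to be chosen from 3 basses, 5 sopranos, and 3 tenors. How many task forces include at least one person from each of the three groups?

Total 7-person selections from all 11: C(11,7) = 330.
Subtract selections that omit an entire group: no basses → C(8,7) = 8; no sopranos → C(6,7) = 0; no tenors → C(8,7) = 8.
Add back selections omitting two groups (i.e. drawn from a single group): C(3,7) + C(5,7) + C(3,7) = 0.
By inclusion–exclusion: 330 − 16 + 0 = 314.

314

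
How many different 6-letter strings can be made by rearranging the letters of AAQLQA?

60

Letter multiplicities in AAQLQA: A×3, L×1, Q×2.
Dividing 6! = 720 by 3!·2! = 12 for the repeated letters gives 60.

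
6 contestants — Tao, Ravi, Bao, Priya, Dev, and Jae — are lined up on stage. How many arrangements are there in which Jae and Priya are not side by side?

There are 6! = 720 arrangements in all. If Jae and Priya are adjacent, merging them into one block gives 2·(5)! = 240 arrangements.
Complementary counting: 720 − 240 = 480.

480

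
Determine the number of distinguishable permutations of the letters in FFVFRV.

Letter multiplicities in FFVFRV: F×3, R×1, V×2.
The number of distinct arrangements is 6!/(3!·2!) = 720/12 = 60.

60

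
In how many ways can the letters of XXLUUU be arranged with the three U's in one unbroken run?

Treat the 3 copies of U as a single block. The multiset to arrange is then {UUU, L, X, X}, 4 items in all.
That gives (4)!/(2!) = 12 arrangements.

12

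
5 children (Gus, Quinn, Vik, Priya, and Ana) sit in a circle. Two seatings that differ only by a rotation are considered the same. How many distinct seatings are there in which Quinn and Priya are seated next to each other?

Glue Quinn and Priya into a block (2 internal orders). Seating 4 units around a circle gives (3)! arrangements.
So 2 × (3)! = 2 × 6 = 12.

12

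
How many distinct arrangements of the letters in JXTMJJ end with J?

60

With the last slot taken by J, it remains to arrange the other 5 letters (XTMJJ).
Those 5 letters have J appearing twice, giving (5)!/(2!) = 60.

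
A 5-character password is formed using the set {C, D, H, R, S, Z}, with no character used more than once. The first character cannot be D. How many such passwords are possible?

The first character has 6−1 = 5 choices (anything except D).
The remaining 4 characters are filled from the other 5 symbols without repetition: 5 × 4 × 3 × 2 = 120.
Total: 5 × 120 = 600.

600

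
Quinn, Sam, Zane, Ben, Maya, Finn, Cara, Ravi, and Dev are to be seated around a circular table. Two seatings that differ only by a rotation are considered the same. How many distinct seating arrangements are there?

40320

Around a circle, 9 distinct people have 9!/9 = (8)! = 40320 rotationally distinct seatings.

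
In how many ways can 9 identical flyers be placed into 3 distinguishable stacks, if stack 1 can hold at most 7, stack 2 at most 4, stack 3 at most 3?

17

Ignoring the caps, the number of non-negative solutions to x_1+…+x_3 = 9 is C(11,2) = 55.
Subtract solutions that violate a single cap (substitute x_i' = x_i − (cap_i+1)): x_1 ≥ 8 gives C(3,2) = 3; x_2 ≥ 5 gives C(6,2) = 15; x_3 ≥ 4 gives C(7,2) = 21. Together 39.
Add back pairs where two caps are both exceeded: 0 + 0 + 1 = 1.
By inclusion–exclusion the count is 55 − 39 + 1 = 17.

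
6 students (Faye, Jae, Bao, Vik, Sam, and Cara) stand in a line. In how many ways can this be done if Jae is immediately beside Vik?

240

Treat {Jae, Vik} as a single unit. There are 5 units to order, and the pair itself can be ordered 2 ways.
So the count is 2·(5)! = 240.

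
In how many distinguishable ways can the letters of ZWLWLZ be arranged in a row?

90

Letter multiplicities in ZWLWLZ: L×2, W×2, Z×2.
So there are 6! / (2!·2!·2!) = 90 distinguishable arrangements.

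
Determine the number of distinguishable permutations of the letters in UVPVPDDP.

The 8 letters of UVPVPDDP have repeats: D appearing twice, P appearing 3 times, and V appearing twice.
Dividing 8! = 40320 by 3!·2!·2! = 24 for the repeated letters gives 1680.

1680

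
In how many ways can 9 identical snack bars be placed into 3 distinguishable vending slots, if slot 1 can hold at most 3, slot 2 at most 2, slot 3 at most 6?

6

Without the upper bounds there are C(11,2) = 55 ways to split 9 among 3 vending slots.
Subtract solutions that violate a single cap (substitute x_i' = x_i − (cap_i+1)): x_1 ≥ 4 gives C(7,2) = 21; x_2 ≥ 3 gives C(8,2) = 28; x_3 ≥ 7 gives C(4,2) = 6. Together 55.
Add back pairs where two caps are both exceeded: 6 + 0 + 0 = 6.
By inclusion–exclusion the count is 55 − 55 + 6 = 6.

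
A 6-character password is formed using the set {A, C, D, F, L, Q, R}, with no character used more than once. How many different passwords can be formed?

5040

This is a permutation of 6 out of 7: P(7,6) = 7!/1!.
That product is 7 × 6 × 5 × 4 × 3 × 2 = 5040.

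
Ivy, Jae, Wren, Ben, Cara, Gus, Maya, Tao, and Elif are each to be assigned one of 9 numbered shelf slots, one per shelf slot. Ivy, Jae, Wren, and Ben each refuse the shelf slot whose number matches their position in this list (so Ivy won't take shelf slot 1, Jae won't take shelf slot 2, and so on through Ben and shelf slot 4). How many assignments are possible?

229080

Let Aᵢ (for 1 ≤ i ≤ 4) be the placements that put person i in their forbidden shelf slot. Any j of these fix j positions, leaving (9−j)! ways to fill the rest, and there are C(4,j) ways to pick which j.
By inclusion–exclusion, the number of valid placements is Σ_{j=0}^{4} (−1)^j C(4,j)·(9−j)!.
Computing: 362880 − 161280 + 30240 − 2880 + 120 = 229080.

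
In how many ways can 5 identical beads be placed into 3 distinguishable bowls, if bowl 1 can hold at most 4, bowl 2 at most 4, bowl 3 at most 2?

13

By stars and bars, unrestricted non-negative solutions to x_1+…+x_3 = 5 number C(5+2,2) = 21.
Subtract solutions that violate a single cap (substitute x_i' = x_i − (cap_i+1)): x_1 ≥ 5 gives C(2,2) = 1; x_2 ≥ 5 gives C(2,2) = 1; x_3 ≥ 3 gives C(4,2) = 6. Together 8.
No two caps can be exceeded simultaneously, so the pair terms are all 0.
By inclusion–exclusion the count is 21 − 8 + 0 = 13.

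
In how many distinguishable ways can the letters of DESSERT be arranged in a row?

1260

DESSERT has 7 letters with E appearing twice and S appearing twice.
Dividing 7! = 5040 by 2!·2! = 4 for the repeated letters gives 1260.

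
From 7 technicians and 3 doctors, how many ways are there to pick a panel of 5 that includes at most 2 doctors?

231

Split by how many doctors are chosen (0 through 2).
Sum: C(3,0)·C(7,5) + C(3,1)·C(7,4) + C(3,2)·C(7,3) = 21 + 105 + 105 = 231.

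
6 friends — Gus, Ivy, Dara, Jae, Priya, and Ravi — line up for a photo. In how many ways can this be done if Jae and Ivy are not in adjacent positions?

480

Of the 6! = 720 arrangements, those with Jae and Ivy adjacent number 2 × 5! = 240 (treat the pair as a block with 2 internal orders).
So 720 − 240 = 480 arrangements keep them apart.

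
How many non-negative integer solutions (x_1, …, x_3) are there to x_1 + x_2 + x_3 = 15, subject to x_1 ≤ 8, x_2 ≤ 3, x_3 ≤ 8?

14

Ignoring the caps, the number of non-negative solutions to x_1+…+x_3 = 15 is C(17,2) = 136.
Subtract solutions that violate a single cap (substitute x_i' = x_i − (cap_i+1)): x_1 ≥ 9 gives C(8,2) = 28; x_2 ≥ 4 gives C(13,2) = 78; x_3 ≥ 9 gives C(8,2) = 28. Together 134.
Add back pairs where two caps are both exceeded: 6 + 0 + 6 = 12.
By inclusion–exclusion the count is 136 − 134 + 12 = 14.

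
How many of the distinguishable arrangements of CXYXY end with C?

6

With the last slot taken by C, it remains to arrange the other 4 letters (XYXY).
Those 4 letters have X appearing twice and Y appearing twice, giving (4)!/(2!·2!) = 6.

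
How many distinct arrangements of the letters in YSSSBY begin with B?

With the first slot taken by B, it remains to arrange the other 5 letters (YSSSY).
Those 5 letters have S appearing 3 times and Y appearing twice, giving (5)!/(3!·2!) = 10.

10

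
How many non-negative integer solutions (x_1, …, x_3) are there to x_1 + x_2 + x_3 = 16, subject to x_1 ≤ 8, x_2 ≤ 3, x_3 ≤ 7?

6

Ignoring the caps, the number of non-negative solutions to x_1+…+x_3 = 16 is C(18,2) = 153.
Subtract solutions that violate a single cap (substitute x_i' = x_i − (cap_i+1)): x_1 ≥ 9 gives C(9,2) = 36; x_2 ≥ 4 gives C(14,2) = 91; x_3 ≥ 8 gives C(10,2) = 45. Together 172.
Add back pairs where two caps are both exceeded: 10 + 0 + 15 = 25.
By inclusion–exclusion the count is 153 − 172 + 25 = 6.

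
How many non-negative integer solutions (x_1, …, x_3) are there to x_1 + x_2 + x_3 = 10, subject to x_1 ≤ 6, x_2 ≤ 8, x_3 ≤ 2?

18

Ignoring the caps, the number of non-negative solutions to x_1+…+x_3 = 10 is C(12,2) = 66.
Subtract solutions that violate a single cap (substitute x_i' = x_i − (cap_i+1)): x_1 ≥ 7 gives C(5,2) = 10; x_2 ≥ 9 gives C(3,2) = 3; x_3 ≥ 3 gives C(9,2) = 36. Together 49.
Add back pairs where two caps are both exceeded: 0 + 1 + 0 = 1.
By inclusion–exclusion the count is 66 − 49 + 1 = 18.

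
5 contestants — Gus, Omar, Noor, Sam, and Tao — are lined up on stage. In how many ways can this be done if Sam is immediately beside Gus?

Glue Sam and Gus into one block (2 internal orders), leaving 4 units to arrange in a row.
That gives 2 × 4! = 2 × 24 = 48.

48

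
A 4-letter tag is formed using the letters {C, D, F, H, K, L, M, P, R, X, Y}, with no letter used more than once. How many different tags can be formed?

7920

Choose and order 4 of the 11 symbols: the first letter has 11 options, the next 10, then 9, 8.
That product is 11 × 10 × 9 × 8 = 7920.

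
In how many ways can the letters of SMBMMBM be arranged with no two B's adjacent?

There are 7!/(4!·2!) = 105 arrangements of SMBMMBM in total.
Arrangements with the B's together: treat BB as one letter, giving (6)!/(4!) = 30.
Subtracting, 105 − 30 = 75 arrangements keep the B's apart.

75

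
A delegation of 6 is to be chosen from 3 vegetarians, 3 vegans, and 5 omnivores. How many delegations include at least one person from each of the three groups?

With no constraint there are C(11,6) = 462 possible selections.
Selections missing a whole group: no vegetarians → C(8,6) = 28; no vegans → C(8,6) = 28; no omnivores → C(6,6) = 1.
Add back selections omitting two groups (i.e. drawn from a single group): C(3,6) + C(3,6) + C(5,6) = 0.
By inclusion–exclusion: 462 − 57 + 0 = 405.

405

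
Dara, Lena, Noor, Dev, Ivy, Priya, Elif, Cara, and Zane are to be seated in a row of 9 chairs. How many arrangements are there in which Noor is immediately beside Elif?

80640

Treat {Noor, Elif} as a single unit. There are 8 units to order, and the pair itself can be ordered 2 ways.
That gives 2 × 8! = 2 × 40320 = 80640.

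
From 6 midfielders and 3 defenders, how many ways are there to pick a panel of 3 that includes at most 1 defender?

Split by how many defenders are chosen (0 through 1).
Sum: C(3,0)·C(6,3) + C(3,1)·C(6,2) = 20 + 45 = 65.

65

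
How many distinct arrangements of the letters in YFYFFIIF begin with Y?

105

Fix Y in the first position and arrange the remaining 7 letters.
Those 7 letters have F appearing 4 times and I appearing twice, giving (7)!/(4!·2!) = 105.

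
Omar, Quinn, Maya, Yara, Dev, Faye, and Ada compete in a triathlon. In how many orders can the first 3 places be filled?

210

There are 7 choices for 1st place, 6 for 2nd, and 5 for 3rd.
That gives 7 × 6 × 5 = 210.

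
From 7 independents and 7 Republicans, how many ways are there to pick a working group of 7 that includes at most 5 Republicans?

Split by how many Republicans are chosen (0 through 5).
Sum: C(7,0)·C(7,7) + C(7,1)·C(7,6) + C(7,2)·C(7,5) + C(7,3)·C(7,4) + C(7,4)·C(7,3) + C(7,5)·C(7,2) = 1 + 49 + 441 + 1225 + 1225 + 441 = 3382.

3382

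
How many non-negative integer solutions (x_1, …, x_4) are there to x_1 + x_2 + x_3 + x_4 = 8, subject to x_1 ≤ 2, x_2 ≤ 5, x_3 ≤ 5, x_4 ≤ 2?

By stars and bars, unrestricted non-negative solutions to x_1+…+x_4 = 8 number C(8+3,3) = 165.
Subtract solutions that violate a single cap (substitute x_i' = x_i − (cap_i+1)): x_1 ≥ 3 gives C(8,3) = 56; x_2 ≥ 6 gives C(5,3) = 10; x_3 ≥ 6 gives C(5,3) = 10; x_4 ≥ 3 gives C(8,3) = 56. Together 132.
Add back pairs where two caps are both exceeded: 0 + 0 + 10 + 0 + 0 + 0 = 10.
By inclusion–exclusion the count is 165 − 132 + 10 = 43.

43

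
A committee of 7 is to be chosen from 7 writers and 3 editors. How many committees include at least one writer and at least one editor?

Unrestricted: C(10,7) = 120 ways to pick any 7 of the 10.
Subtract selections that omit an entire group: no writers → C(3,7) = 0; no editors → C(7,7) = 1.
Both groups omitted at once is impossible, so 120 − 1 = 119.

119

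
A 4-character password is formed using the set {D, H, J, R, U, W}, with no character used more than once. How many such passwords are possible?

360

Choose and order 4 of the 6 symbols: the first character has 6 options, the next 5, then 4, 3.
That product is 6 × 5 × 4 × 3 = 360.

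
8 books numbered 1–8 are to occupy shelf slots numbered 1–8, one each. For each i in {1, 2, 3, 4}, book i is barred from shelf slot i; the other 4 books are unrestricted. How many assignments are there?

Let Aᵢ (for 1 ≤ i ≤ 4) be the placements that put book i in its forbidden shelf slot. Any j of these fix j positions, leaving (8−j)! ways to fill the rest, and there are C(4,j) ways to pick which j.
By inclusion–exclusion, the number of valid placements is Σ_{j=0}^{4} (−1)^j C(4,j)·(8−j)!.
Computing: 40320 − 20160 + 4320 − 480 + 24 = 24024.

24024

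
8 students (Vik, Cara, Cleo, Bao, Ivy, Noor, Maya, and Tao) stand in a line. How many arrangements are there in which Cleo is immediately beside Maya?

Place the 6 others and the Cleo-Maya pair as 7 objects in a line; the pair has 2 internal arrangements.
That gives 2 × 7! = 2 × 5040 = 10080.

10080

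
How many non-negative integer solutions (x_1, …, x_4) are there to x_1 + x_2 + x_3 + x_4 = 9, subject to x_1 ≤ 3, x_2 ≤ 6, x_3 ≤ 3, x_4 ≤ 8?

By stars and bars, unrestricted non-negative solutions to x_1+…+x_4 = 9 number C(9+3,3) = 220.
Subtract solutions that violate a single cap (substitute x_i' = x_i − (cap_i+1)): x_1 ≥ 4 gives C(8,3) = 56; x_2 ≥ 7 gives C(5,3) = 10; x_3 ≥ 4 gives C(8,3) = 56; x_4 ≥ 9 gives C(3,3) = 1. Together 123.
Add back pairs where two caps are both exceeded: 0 + 4 + 0 + 0 + 0 + 0 = 4.
By inclusion–exclusion the count is 220 − 123 + 4 = 101.

101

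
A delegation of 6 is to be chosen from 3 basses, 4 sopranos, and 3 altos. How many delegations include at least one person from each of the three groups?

195

Total 6-person selections from all 10: C(10,6) = 210.
Subtract selections that omit an entire group: no basses → C(7,6) = 7; no sopranos → C(6,6) = 1; no altos → C(7,6) = 7.
Add back selections omitting two groups (i.e. drawn from a single group): C(3,6) + C(4,6) + C(3,6) = 0.
By inclusion–exclusion: 210 − 15 + 0 = 195.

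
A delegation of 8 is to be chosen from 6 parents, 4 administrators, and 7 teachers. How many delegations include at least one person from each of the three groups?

Unrestricted: C(17,8) = 24310 ways to pick any 8 of the 17.
Subtract selections that omit an entire group: no parents → C(11,8) = 165; no administrators → C(13,8) = 1287; no teachers → C(10,8) = 45.
Add back selections omitting two groups (i.e. drawn from a single group): C(6,8) + C(4,8) + C(7,8) = 0.
By inclusion–exclusion: 24310 − 1497 + 0 = 22813.

22813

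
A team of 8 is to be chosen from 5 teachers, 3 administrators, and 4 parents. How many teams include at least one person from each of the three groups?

485

With no constraint there are C(12,8) = 495 possible selections.
Selections missing a whole group: no teachers → C(7,8) = 0; no administrators → C(9,8) = 9; no parents → C(8,8) = 1.
Add back selections omitting two groups (i.e. drawn from a single group): C(5,8) + C(3,8) + C(4,8) = 0.
By inclusion–exclusion: 495 − 10 + 0 = 485.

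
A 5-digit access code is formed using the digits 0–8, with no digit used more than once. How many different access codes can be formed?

This is a permutation of 5 out of 9: P(9,5) = 9!/4!.
9 × 8 × 7 × 6 × 5 = 15120.

15120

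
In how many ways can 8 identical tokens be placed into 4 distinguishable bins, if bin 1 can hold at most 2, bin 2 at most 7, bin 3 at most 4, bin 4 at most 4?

By stars and bars, unrestricted non-negative solutions to x_1+…+x_4 = 8 number C(8+3,3) = 165.
Subtract solutions that violate a single cap (substitute x_i' = x_i − (cap_i+1)): x_1 ≥ 3 gives C(8,3) = 56; x_2 ≥ 8 gives C(3,3) = 1; x_3 ≥ 5 gives C(6,3) = 20; x_4 ≥ 5 gives C(6,3) = 20. Together 97.
Add back pairs where two caps are both exceeded: 0 + 1 + 1 + 0 + 0 + 0 = 2.
By inclusion–exclusion the count is 165 − 97 + 2 = 70.

70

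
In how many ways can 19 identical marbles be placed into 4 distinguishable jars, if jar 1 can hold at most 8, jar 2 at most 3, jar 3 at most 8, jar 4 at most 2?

Without the upper bounds there are C(22,3) = 1540 ways to split 19 among 4 jars.
Subtract solutions that violate a single cap (substitute x_i' = x_i − (cap_i+1)): x_1 ≥ 9 gives C(13,3) = 286; x_2 ≥ 4 gives C(18,3) = 816; x_3 ≥ 9 gives C(13,3) = 286; x_4 ≥ 3 gives C(19,3) = 969. Together 2357.
Add back pairs where two caps are both exceeded: 84 + 4 + 120 + 84 + 455 + 120 = 867.
Subtract triples: 0 + 20 + 0 + 20 = 40.
By inclusion–exclusion the count is 1540 − 2357 + 867 − 40 = 10.

10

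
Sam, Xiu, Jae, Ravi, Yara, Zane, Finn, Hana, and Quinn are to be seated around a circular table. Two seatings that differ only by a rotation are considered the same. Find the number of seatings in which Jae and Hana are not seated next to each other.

All circular seatings of 9 people number (8)! = 40320.
Seatings with Jae beside Hana: treat them as a block with 2 internal orders, giving 2 × (7)! = 10080.
Subtracting, 40320 − 10080 = 30240.

30240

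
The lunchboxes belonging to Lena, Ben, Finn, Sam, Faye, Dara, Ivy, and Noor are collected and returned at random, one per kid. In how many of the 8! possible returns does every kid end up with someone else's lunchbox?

14833

This is the derangement count D_8: permutations of 8 items with no fixed point.
By inclusion–exclusion this is Σ_{j=0}^{8} (−1)^j C(8,j)·(8−j)!.
Computing: 40320 − 40320 + 20160 − 6720 + 1680 − 336 + 56 − 8 + 1 = 14833.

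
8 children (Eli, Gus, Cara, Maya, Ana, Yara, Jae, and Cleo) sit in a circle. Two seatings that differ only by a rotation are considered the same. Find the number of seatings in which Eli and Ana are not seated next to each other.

Without the restriction there are (7)! = 5040 seatings.
Seatings with Eli beside Ana: treat them as a block with 2 internal orders, giving 2 × (6)! = 1440.
Subtracting, 5040 − 1440 = 3600.

3600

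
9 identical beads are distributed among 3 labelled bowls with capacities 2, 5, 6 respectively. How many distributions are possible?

Without the upper bounds there are C(11,2) = 55 ways to split 9 among 3 bowls.
Subtract solutions that violate a single cap (substitute x_i' = x_i − (cap_i+1)): x_1 ≥ 3 gives C(8,2) = 28; x_2 ≥ 6 gives C(5,2) = 10; x_3 ≥ 7 gives C(4,2) = 6. Together 44.
Add back pairs where two caps are both exceeded: 1 + 0 + 0 = 1.
By inclusion–exclusion the count is 55 − 44 + 1 = 12.

12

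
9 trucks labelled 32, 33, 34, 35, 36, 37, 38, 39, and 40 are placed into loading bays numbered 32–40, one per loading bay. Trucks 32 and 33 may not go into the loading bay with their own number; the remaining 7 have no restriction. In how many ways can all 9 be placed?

Let Aᵢ (for i ∈ {32, 33}) be the placements that put truck i in its forbidden loading bay. Any j of these fix j positions, leaving (9−j)! ways to fill the rest, and there are C(2,j) ways to pick which j.
By inclusion–exclusion, the number of valid placements is Σ_{j=0}^{2} (−1)^j C(2,j)·(9−j)!.
Computing: 362880 − 80640 + 5040 = 287280.

287280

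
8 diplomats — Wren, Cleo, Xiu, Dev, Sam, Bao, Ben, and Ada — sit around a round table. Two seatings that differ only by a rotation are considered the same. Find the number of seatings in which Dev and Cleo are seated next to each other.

Glue Dev and Cleo into a block (2 internal orders). Seating 7 units around a circle gives (6)! arrangements.
So 2 × (6)! = 2 × 720 = 1440.

1440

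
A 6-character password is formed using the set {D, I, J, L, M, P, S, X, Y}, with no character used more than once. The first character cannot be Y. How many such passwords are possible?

53760

The first character has 9−1 = 8 choices (anything except Y).
The remaining 5 characters are filled from the other 8 symbols without repetition: 8 × 7 × 6 × 5 × 4 = 6720.
Total: 8 × 6720 = 53760.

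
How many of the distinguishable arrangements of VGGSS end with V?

With the last slot taken by V, it remains to arrange the other 4 letters (GGSS).
Those 4 letters have G appearing twice and S appearing twice, giving (4)!/(2!·2!) = 6.

6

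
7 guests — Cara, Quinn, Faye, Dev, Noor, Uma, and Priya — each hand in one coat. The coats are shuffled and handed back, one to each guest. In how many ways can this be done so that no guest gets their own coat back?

This is the derangement count D_7: permutations of 7 items with no fixed point.
By inclusion–exclusion this is Σ_{j=0}^{7} (−1)^j C(7,j)·(7−j)!.
Computing: 5040 − 5040 + 2520 − 840 + 210 − 42 + 7 − 1 = 1854.

1854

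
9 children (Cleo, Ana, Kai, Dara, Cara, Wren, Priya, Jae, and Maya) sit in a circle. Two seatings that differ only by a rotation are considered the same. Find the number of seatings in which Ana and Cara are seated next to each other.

10080

Glue Ana and Cara into a block (2 internal orders). Seating 8 units around a circle gives (7)! arrangements.
So 2 × (7)! = 2 × 5040 = 10080.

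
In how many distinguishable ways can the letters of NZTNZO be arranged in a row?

NZTNZO has 6 letters with N appearing twice and Z appearing twice.
The number of distinct arrangements is 6!/(2!·2!) = 720/4 = 180.

180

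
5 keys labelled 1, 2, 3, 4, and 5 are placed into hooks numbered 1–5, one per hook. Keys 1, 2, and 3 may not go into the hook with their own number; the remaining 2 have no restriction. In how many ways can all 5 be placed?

Let Aᵢ (for i ∈ {1, 2, 3}) be the placements that put key i in its forbidden hook. Any j of these fix j positions, leaving (5−j)! ways to fill the rest, and there are C(3,j) ways to pick which j.
By inclusion–exclusion, the number of valid placements is Σ_{j=0}^{3} (−1)^j C(3,j)·(5−j)!.
Computing: 120 − 72 + 18 − 2 = 64.

64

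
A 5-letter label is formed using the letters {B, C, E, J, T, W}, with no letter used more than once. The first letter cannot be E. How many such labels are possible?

The first letter has 6−1 = 5 choices (anything except E).
The remaining 4 letters are filled from the other 5 symbols without repetition: 5 × 4 × 3 × 2 = 120.
Total: 5 × 120 = 600.

600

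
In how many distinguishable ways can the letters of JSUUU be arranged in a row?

JSUUU has 5 letters with U appearing 3 times.
So there are 5! / (3!) = 20 distinguishable arrangements.

20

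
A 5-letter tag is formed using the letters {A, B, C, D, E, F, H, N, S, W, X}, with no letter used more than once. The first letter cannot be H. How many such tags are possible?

50400

The first letter has 11−1 = 10 choices (anything except H).
The remaining 4 letters are filled from the other 10 symbols without repetition: 10 × 9 × 8 × 7 = 5040.
Total: 10 × 5040 = 50400.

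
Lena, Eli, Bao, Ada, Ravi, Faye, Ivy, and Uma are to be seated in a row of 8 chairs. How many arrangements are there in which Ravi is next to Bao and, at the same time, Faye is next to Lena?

2880

Treat {Ravi,Bao} as one block (2 orders) and {Faye,Lena} as another (2 orders).
That leaves 6 units to arrange: 2 × 2 × 6! = 4 × 720 = 2880.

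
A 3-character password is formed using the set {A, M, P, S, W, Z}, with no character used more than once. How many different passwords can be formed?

Choose and order 3 of the 6 symbols: the first character has 6 options, the next 5, then 4.
6 × 5 × 4 = 120.

120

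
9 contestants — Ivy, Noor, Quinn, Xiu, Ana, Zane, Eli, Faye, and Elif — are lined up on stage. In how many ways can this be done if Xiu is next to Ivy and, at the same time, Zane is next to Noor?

20160

Treat {Xiu,Ivy} as one block (2 orders) and {Zane,Noor} as another (2 orders).
That leaves 7 units to arrange: 2 × 2 × 7! = 4 × 5040 = 20160.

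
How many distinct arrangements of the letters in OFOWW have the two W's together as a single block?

Treat the 2 copies of W as a single block. The multiset to arrange is then {WW, F, O, O}, 4 items in all.
That gives (4)!/(2!) = 12 arrangements.

12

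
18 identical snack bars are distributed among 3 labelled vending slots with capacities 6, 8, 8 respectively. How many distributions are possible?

Without the upper bounds there are C(20,2) = 190 ways to split 18 among 3 vending slots.
Subtract solutions that violate a single cap (substitute x_i' = x_i − (cap_i+1)): x_1 ≥ 7 gives C(13,2) = 78; x_2 ≥ 9 gives C(11,2) = 55; x_3 ≥ 9 gives C(11,2) = 55. Together 188.
Add back pairs where two caps are both exceeded: 6 + 6 + 1 = 13.
By inclusion–exclusion the count is 190 − 188 + 13 = 15.

15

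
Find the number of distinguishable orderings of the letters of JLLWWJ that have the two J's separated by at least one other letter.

There are 6!/(2!·2!·2!) = 90 arrangements of JLLWWJ in total.
Arrangements with the J's together: treat JJ as one letter, giving (5)!/(2!·2!) = 30.
Hence 90 − 30 = 60.

60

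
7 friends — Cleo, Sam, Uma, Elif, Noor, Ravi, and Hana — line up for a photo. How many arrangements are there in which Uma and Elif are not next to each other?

There are 7! = 5040 arrangements in all. If Uma and Elif are adjacent, merging them into one block gives 2·(6)! = 1440 arrangements.
Complementary counting: 5040 − 1440 = 3600.

3600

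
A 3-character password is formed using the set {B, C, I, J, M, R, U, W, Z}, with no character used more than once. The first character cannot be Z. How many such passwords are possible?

448

The first character has 9−1 = 8 choices (anything except Z).
The remaining 2 characters are filled from the other 8 symbols without repetition: 8 × 7 = 56.
Total: 8 × 56 = 448.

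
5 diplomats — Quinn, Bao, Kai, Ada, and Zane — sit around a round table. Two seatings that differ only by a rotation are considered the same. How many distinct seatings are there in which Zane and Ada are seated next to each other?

12

Glue Zane and Ada into a block (2 internal orders). Seating 4 units around a circle gives (3)! arrangements.
So 2 × (3)! = 2 × 6 = 12.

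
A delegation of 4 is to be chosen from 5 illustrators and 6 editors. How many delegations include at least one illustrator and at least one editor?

With no constraint there are C(11,4) = 330 possible selections.
Subtract selections that omit an entire group: no illustrators → C(6,4) = 15; no editors → C(5,4) = 5.
Both groups omitted at once is impossible, so 330 − 20 = 310.

310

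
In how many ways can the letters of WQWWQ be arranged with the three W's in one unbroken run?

Treat the 3 copies of W as a single block. The multiset to arrange is then {WWW, Q, Q}, 3 items in all.
That gives (3)!/(2!) = 3 arrangements.

3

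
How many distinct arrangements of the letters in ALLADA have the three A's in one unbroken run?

12

Treat the 3 copies of A as a single block. The multiset to arrange is then {AAA, D, L, L}, 4 items in all.
That gives (4)!/(2!) = 12 arrangements.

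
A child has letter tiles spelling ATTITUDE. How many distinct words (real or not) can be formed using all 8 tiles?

The 8 letters of ATTITUDE have repeats: T appearing 3 times.
The number of distinct arrangements is 8!/(3!) = 40320/6 = 6720.

6720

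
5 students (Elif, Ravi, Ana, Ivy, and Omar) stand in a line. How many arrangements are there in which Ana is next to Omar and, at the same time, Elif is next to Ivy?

24

Treat {Ana,Omar} as one block (2 orders) and {Elif,Ivy} as another (2 orders).
That leaves 3 units to arrange: 2 × 2 × 3! = 4 × 6 = 24.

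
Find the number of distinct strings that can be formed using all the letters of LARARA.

60

LARARA has 6 letters with A appearing 3 times and R appearing twice.
The number of distinct arrangements is 6!/(3!·2!) = 720/12 = 60.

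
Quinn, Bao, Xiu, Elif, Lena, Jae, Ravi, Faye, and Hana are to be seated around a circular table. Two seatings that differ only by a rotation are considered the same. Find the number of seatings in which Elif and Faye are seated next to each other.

10080

Treat {Elif, Faye} as one unit (2 internal orders) and seat the resulting 8 units around the table: (7)! circular arrangements.
So 2 × (7)! = 2 × 5040 = 10080.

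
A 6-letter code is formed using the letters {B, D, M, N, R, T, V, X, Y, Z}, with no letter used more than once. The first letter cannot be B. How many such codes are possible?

136080

The first letter has 10−1 = 9 choices (anything except B).
The remaining 5 letters are filled from the other 9 symbols without repetition: 9 × 8 × 7 × 6 × 5 = 15120.
Total: 9 × 15120 = 136080.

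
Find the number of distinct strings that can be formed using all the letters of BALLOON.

1260

The 7 letters of BALLOON have repeats: L appearing twice and O appearing twice.
Dividing 7! = 5040 by 2!·2! = 4 for the repeated letters gives 1260.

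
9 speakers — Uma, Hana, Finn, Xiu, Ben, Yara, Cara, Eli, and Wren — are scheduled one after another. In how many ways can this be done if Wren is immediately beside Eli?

80640

Glue Wren and Eli into one block (2 internal orders), leaving 8 units to arrange in a row.
So the count is 2·(8)! = 80640.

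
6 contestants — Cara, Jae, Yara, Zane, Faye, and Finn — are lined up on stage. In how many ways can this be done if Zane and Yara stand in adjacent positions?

240

Treat {Zane, Yara} as a single unit. There are 5 units to order, and the pair itself can be ordered 2 ways.
So the count is 2·(5)! = 240.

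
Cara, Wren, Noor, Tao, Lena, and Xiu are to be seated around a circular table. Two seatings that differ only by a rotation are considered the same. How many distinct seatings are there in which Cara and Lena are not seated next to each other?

All circular seatings of 6 people number (5)! = 120.
Those with Cara next to Lena: fuse the pair into one unit and seat 5 units around a circle — 2·(4)! = 48.
Subtracting, 120 − 48 = 72.

72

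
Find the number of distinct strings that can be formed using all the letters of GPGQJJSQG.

The 9 letters of GPGQJJSQG have repeats: G appearing 3 times, J appearing twice, and Q appearing twice.
Dividing 9! = 362880 by 3!·2!·2! = 24 for the repeated letters gives 15120.

15120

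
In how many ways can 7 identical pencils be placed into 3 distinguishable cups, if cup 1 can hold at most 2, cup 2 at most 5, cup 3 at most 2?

Ignoring the caps, the number of non-negative solutions to x_1+…+x_3 = 7 is C(9,2) = 36.
Subtract solutions that violate a single cap (substitute x_i' = x_i − (cap_i+1)): x_1 ≥ 3 gives C(6,2) = 15; x_2 ≥ 6 gives C(3,2) = 3; x_3 ≥ 3 gives C(6,2) = 15. Together 33.
Add back pairs where two caps are both exceeded: 0 + 3 + 0 = 3.
By inclusion–exclusion the count is 36 − 33 + 3 = 6.

6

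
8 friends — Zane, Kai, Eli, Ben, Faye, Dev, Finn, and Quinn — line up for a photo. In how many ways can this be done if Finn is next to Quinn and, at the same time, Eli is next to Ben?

Treat {Finn,Quinn} as one block (2 orders) and {Eli,Ben} as another (2 orders).
That leaves 6 units to arrange: 2 × 2 × 6! = 4 × 720 = 2880.

2880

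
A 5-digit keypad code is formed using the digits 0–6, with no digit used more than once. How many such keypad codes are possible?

With no repetition, fill the 5 digits in order: 7 choices, then 6, down to 3.
7 × 6 × 5 × 4 × 3 = 2520.

2520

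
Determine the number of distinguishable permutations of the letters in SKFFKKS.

210

The 7 letters of SKFFKKS have repeats: F appearing twice, K appearing 3 times, and S appearing twice.
The number of distinct arrangements is 7!/(3!·2!·2!) = 5040/24 = 210.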